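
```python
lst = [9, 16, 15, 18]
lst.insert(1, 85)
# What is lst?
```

[9, 85, 16, 15, 18]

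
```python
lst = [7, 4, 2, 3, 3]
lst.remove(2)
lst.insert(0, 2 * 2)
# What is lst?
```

After line 1: lst = [7, 4, 2, 3, 3]
After line 2 (remove first 2): lst = [7, 4, 3, 3]
After line 3 (insert 4 at index 0): lst = [4, 7, 4, 3, 3]

[4, 7, 4, 3, 3]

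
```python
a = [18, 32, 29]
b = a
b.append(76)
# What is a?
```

After line 1: a = [18, 32, 29]
After line 2 (b = a is an alias, same object): a = [18, 32, 29], b = [18, 32, 29]
After line 3 (b.append mutates the shared list): a = [18, 32, 29, 76], b = [18, 32, 29, 76]

[18, 32, 29, 76]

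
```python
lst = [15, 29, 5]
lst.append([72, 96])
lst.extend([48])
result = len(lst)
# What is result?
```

After line 1: lst = [15, 29, 5]
After line 2 (append adds [72, 96] as single element): lst = [15, 29, 5, [72, 96]]
After line 3 (extend unpacks [48], adds 48): lst = [15, 29, 5, [72, 96], 48]
After line 4: result = len(lst) = 5

5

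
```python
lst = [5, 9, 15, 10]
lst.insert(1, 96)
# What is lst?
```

[5, 96, 9, 15, 10]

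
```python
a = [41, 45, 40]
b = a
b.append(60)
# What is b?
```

After line 1: a = [41, 45, 40]
After line 2 (b = a is an alias, same object): a = [41, 45, 40], b = [41, 45, 40]
After line 3 (b.append mutates the shared list): a = [41, 45, 40, 60], b = [41, 45, 40, 60]

[41, 45, 40, 60]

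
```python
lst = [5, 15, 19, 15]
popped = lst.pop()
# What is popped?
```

15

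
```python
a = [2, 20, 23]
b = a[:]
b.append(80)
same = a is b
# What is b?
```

After line 1: a = [2, 20, 23]
After line 2 (b = a[:] is a shallow copy, new object): a = [2, 20, 23], b = [2, 20, 23]
After line 3 (append only mutates b): a = [2, 20, 23], b = [2, 20, 23, 80]
After line 4 (same = a is b; different objects -> False): same = False

[2, 20, 23, 80]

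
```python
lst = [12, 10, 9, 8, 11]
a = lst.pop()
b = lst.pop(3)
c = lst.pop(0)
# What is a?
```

After line 1: lst = [12, 10, 9, 8, 11]
After line 2 (pop() -> a = 11): lst = [12, 10, 9, 8]
After line 3 (pop(3) -> b = 8): lst = [12, 10, 9]
After line 4 (pop(0) -> c = 12): lst = [10, 9]

11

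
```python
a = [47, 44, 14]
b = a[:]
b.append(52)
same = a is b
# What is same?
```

After line 1: a = [47, 44, 14]
After line 2 (b = a[:] is a shallow copy, new object): a = [47, 44, 14], b = [47, 44, 14]
After line 3 (append only mutates b): a = [47, 44, 14], b = [47, 44, 14, 52]
After line 4 (same = a is b; different objects -> False): same = False

False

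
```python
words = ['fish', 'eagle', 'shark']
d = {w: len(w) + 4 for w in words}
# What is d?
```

{'fish': 8, 'eagle': 9, 'shark': 9}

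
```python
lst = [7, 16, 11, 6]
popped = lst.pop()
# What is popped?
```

6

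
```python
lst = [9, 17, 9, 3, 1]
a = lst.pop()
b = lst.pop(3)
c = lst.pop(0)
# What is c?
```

After line 1: lst = [9, 17, 9, 3, 1]
After line 2 (pop() -> a = 1): lst = [9, 17, 9, 3]
After line 3 (pop(3) -> b = 3): lst = [9, 17, 9]
After line 4 (pop(0) -> c = 9): lst = [17, 9]

9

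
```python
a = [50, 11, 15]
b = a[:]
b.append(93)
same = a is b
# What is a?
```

After line 1: a = [50, 11, 15]
After line 2 (b = a[:] is a shallow copy, new object): a = [50, 11, 15], b = [50, 11, 15]
After line 3 (append only mutates b): a = [50, 11, 15], b = [50, 11, 15, 93]
After line 4 (same = a is b; different objects -> False): same = False

[50, 11, 15]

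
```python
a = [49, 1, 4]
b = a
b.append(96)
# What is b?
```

After line 1: a = [49, 1, 4]
After line 2 (b = a is an alias, same object): a = [49, 1, 4], b = [49, 1, 4]
After line 3 (b.append mutates the shared list): a = [49, 1, 4, 96], b = [49, 1, 4, 96]

[49, 1, 4, 96]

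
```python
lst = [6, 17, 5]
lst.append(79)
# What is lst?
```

[6, 17, 5, 79]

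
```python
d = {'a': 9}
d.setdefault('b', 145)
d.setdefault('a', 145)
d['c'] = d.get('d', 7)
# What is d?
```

After line 1: d = {'a': 9}
After line 2 (setdefault adds 'b'=145): d = {'a': 9, 'b': 145}
After line 3 (setdefault 'a' no-op, already exists): d = {'a': 9, 'b': 145}
After line 4 (get('d', 7) returns default since 'd' not in d): d = {'a': 9, 'b': 145, 'c': 7}

{'a': 9, 'b': 145, 'c': 7}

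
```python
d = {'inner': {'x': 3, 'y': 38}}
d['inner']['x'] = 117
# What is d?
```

After line 1: d = {'inner': {'x': 3, 'y': 38}}
After line 2 (inner x overwritten): d = {'inner': {'x': 117, 'y': 38}}

{'inner': {'x': 117, 'y': 38}}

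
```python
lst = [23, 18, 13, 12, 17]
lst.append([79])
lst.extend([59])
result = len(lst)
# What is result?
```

After line 1: lst = [23, 18, 13, 12, 17]
After line 2 (append adds [79] as single element): lst = [23, 18, 13, 12, 17, [79]]
After line 3 (extend unpacks [59], adds 59): lst = [23, 18, 13, 12, 17, [79], 59]
After line 4: result = len(lst) = 7

7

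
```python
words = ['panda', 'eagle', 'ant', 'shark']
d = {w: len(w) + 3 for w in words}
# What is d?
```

{'panda': 8, 'eagle': 8, 'ant': 6, 'shark': 8}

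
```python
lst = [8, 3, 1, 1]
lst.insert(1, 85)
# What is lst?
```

[8, 85, 3, 1, 1]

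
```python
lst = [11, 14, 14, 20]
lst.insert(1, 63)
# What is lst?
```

[11, 63, 14, 14, 20]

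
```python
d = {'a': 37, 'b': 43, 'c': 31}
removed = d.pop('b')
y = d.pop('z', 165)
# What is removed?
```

After line 1: d = {'a': 37, 'b': 43, 'c': 31}
After line 2 (pop 'b' returns 43): d = {'a': 37, 'c': 31}, removed = 43
After line 3 (pop 'z' missing, returns default 165): d = {'a': 37, 'c': 31}, y = 165

43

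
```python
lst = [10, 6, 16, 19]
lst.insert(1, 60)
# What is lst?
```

[10, 60, 6, 16, 19]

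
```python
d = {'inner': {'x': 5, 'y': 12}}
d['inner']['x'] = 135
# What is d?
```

After line 1: d = {'inner': {'x': 5, 'y': 12}}
After line 2 (inner x overwritten): d = {'inner': {'x': 135, 'y': 12}}

{'inner': {'x': 135, 'y': 12}}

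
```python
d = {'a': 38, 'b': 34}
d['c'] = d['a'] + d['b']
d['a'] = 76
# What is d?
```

After line 1: d = {'a': 38, 'b': 34}
After line 2 (d['c'] = 38 + 34): d = {'a': 38, 'b': 34, 'c': 72}
After line 3: d = {'a': 76, 'b': 34, 'c': 72}

{'a': 76, 'b': 34, 'c': 72}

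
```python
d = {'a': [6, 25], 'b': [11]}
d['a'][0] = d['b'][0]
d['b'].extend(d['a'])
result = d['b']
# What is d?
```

After line 1: d = {'a': [6, 25], 'b': [11]}
After line 2 (a[0] = b[0] = 11): d = {'a': [11, 25], 'b': [11]}
After line 3 (b.extend(a) appends [11, 25]): d = {'a': [11, 25], 'b': [11, 11, 25]}
After line 4: result = d['b'] = [11, 11, 25]

{'a': [11, 25], 'b': [11, 11, 25]}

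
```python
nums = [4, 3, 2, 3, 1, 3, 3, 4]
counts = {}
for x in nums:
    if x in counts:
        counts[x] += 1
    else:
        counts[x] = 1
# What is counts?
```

Initial: counts = {}, nums = [4, 3, 2, 3, 1, 3, 3, 4]
See 4: counts = {4: 1}
See 3: counts = {4: 1, 3: 1}
See 2: counts = {4: 1, 3: 1, 2: 1}
See 3: counts = {4: 1, 3: 2, 2: 1}
See 1: counts = {4: 1, 3: 2, 2: 1, 1: 1}
See 3: counts = {4: 1, 3: 3, 2: 1, 1: 1}
See 3: counts = {4: 1, 3: 4, 2: 1, 1: 1}
See 4: counts = {4: 2, 3: 4, 2: 1, 1: 1}

{4: 2, 3: 4, 2: 1, 1: 1}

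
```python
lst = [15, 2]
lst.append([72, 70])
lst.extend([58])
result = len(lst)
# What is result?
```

After line 1: lst = [15, 2]
After line 2 (append adds [72, 70] as single element): lst = [15, 2, [72, 70]]
After line 3 (extend unpacks [58], adds 58): lst = [15, 2, [72, 70], 58]
After line 4: result = len(lst) = 4

4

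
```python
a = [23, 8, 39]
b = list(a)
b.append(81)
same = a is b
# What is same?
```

After line 1: a = [23, 8, 39]
After line 2 (b = list(a) is a shallow copy, new object): a = [23, 8, 39], b = [23, 8, 39]
After line 3 (append only mutates b): a = [23, 8, 39], b = [23, 8, 39, 81]
After line 4 (same = a is b; different objects -> False): same = False

False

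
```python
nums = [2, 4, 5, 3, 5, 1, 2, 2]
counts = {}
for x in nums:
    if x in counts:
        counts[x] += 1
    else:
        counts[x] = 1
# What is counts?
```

Initial: counts = {}, nums = [2, 4, 5, 3, 5, 1, 2, 2]
See 2: counts = {2: 1}
See 4: counts = {2: 1, 4: 1}
See 5: counts = {2: 1, 4: 1, 5: 1}
See 3: counts = {2: 1, 4: 1, 5: 1, 3: 1}
See 5: counts = {2: 1, 4: 1, 5: 2, 3: 1}
See 1: counts = {2: 1, 4: 1, 5: 2, 3: 1, 1: 1}
See 2: counts = {2: 2, 4: 1, 5: 2, 3: 1, 1: 1}
See 2: counts = {2: 3, 4: 1, 5: 2, 3: 1, 1: 1}

{2: 3, 4: 1, 5: 2, 3: 1, 1: 1}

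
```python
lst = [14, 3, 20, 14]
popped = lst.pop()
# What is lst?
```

[14, 3, 20]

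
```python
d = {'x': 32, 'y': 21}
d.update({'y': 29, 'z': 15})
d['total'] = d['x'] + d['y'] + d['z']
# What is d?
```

After line 1: d = {'x': 32, 'y': 21}
After line 2 (y overwritten, z added): d = {'x': 32, 'y': 29, 'z': 15}
After line 3 (total = 32 + 29 + 15 = 76): d = {'x': 32, 'y': 29, 'z': 15, 'total': 76}

{'x': 32, 'y': 29, 'z': 15, 'total': 76}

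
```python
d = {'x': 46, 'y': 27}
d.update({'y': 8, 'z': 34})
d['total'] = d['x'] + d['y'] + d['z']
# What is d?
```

After line 1: d = {'x': 46, 'y': 27}
After line 2 (y overwritten, z added): d = {'x': 46, 'y': 8, 'z': 34}
After line 3 (total = 46 + 8 + 34 = 88): d = {'x': 46, 'y': 8, 'z': 34, 'total': 88}

{'x': 46, 'y': 8, 'z': 34, 'total': 88}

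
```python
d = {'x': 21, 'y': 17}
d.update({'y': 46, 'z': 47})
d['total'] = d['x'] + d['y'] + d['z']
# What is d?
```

After line 1: d = {'x': 21, 'y': 17}
After line 2 (y overwritten, z added): d = {'x': 21, 'y': 46, 'z': 47}
After line 3 (total = 21 + 46 + 47 = 114): d = {'x': 21, 'y': 46, 'z': 47, 'total': 114}

{'x': 21, 'y': 46, 'z': 47, 'total': 114}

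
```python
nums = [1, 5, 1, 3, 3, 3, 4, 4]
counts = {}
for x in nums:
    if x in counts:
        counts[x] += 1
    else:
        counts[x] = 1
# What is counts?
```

Initial: counts = {}, nums = [1, 5, 1, 3, 3, 3, 4, 4]
See 1: counts = {1: 1}
See 5: counts = {1: 1, 5: 1}
See 1: counts = {1: 2, 5: 1}
See 3: counts = {1: 2, 5: 1, 3: 1}
See 3: counts = {1: 2, 5: 1, 3: 2}
See 3: counts = {1: 2, 5: 1, 3: 3}
See 4: counts = {1: 2, 5: 1, 3: 3, 4: 1}
See 4: counts = {1: 2, 5: 1, 3: 3, 4: 2}

{1: 2, 5: 1, 3: 3, 4: 2}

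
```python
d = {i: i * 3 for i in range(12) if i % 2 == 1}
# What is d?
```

{1: 3, 3: 9, 5: 15, 7: 21, 9: 27, 11: 33}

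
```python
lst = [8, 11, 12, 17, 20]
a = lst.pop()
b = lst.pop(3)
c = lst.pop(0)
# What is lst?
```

After line 1: lst = [8, 11, 12, 17, 20]
After line 2 (pop() -> a = 20): lst = [8, 11, 12, 17]
After line 3 (pop(3) -> b = 17): lst = [8, 11, 12]
After line 4 (pop(0) -> c = 8): lst = [11, 12]

[11, 12]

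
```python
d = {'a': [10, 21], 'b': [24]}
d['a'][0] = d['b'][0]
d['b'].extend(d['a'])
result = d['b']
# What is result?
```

After line 1: d = {'a': [10, 21], 'b': [24]}
After line 2 (a[0] = b[0] = 24): d = {'a': [24, 21], 'b': [24]}
After line 3 (b.extend(a) appends [24, 21]): d = {'a': [24, 21], 'b': [24, 24, 21]}
After line 4: result = d['b'] = [24, 24, 21]

[24, 24, 21]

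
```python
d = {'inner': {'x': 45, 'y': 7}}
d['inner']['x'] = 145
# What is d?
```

After line 1: d = {'inner': {'x': 45, 'y': 7}}
After line 2 (inner x overwritten): d = {'inner': {'x': 145, 'y': 7}}

{'inner': {'x': 145, 'y': 7}}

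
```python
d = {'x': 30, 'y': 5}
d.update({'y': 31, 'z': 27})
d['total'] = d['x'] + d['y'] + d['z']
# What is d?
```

After line 1: d = {'x': 30, 'y': 5}
After line 2 (y overwritten, z added): d = {'x': 30, 'y': 31, 'z': 27}
After line 3 (total = 30 + 31 + 27 = 88): d = {'x': 30, 'y': 31, 'z': 27, 'total': 88}

{'x': 30, 'y': 31, 'z': 27, 'total': 88}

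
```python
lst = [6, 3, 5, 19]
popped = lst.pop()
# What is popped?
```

19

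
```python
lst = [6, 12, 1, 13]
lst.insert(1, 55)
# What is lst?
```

[6, 55, 12, 1, 13]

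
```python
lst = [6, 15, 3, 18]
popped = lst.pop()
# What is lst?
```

[6, 15, 3]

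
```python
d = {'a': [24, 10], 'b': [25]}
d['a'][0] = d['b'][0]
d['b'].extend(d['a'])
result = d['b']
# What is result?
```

After line 1: d = {'a': [24, 10], 'b': [25]}
After line 2 (a[0] = b[0] = 25): d = {'a': [25, 10], 'b': [25]}
After line 3 (b.extend(a) appends [25, 10]): d = {'a': [25, 10], 'b': [25, 25, 10]}
After line 4: result = d['b'] = [25, 25, 10]

[25, 25, 10]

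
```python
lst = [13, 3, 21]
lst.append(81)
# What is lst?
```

[13, 3, 21, 81]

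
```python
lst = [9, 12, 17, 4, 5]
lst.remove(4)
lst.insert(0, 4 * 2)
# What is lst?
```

After line 1: lst = [9, 12, 17, 4, 5]
After line 2 (remove first 4): lst = [9, 12, 17, 5]
After line 3 (insert 8 at index 0): lst = [8, 9, 12, 17, 5]

[8, 9, 12, 17, 5]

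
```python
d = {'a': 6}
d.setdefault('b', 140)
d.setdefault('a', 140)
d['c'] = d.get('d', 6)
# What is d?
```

After line 1: d = {'a': 6}
After line 2 (setdefault adds 'b'=140): d = {'a': 6, 'b': 140}
After line 3 (setdefault 'a' no-op, already exists): d = {'a': 6, 'b': 140}
After line 4 (get('d', 6) returns default since 'd' not in d): d = {'a': 6, 'b': 140, 'c': 6}

{'a': 6, 'b': 140, 'c': 6}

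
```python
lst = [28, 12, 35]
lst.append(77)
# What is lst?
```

[28, 12, 35, 77]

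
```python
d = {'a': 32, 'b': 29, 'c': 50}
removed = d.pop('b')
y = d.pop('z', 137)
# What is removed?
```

After line 1: d = {'a': 32, 'b': 29, 'c': 50}
After line 2 (pop 'b' returns 29): d = {'a': 32, 'c': 50}, removed = 29
After line 3 (pop 'z' missing, returns default 137): d = {'a': 32, 'c': 50}, y = 137

29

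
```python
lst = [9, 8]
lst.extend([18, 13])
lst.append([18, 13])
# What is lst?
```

After line 1: lst = [9, 8]
After line 2 (extend unpacks [18, 13]): lst = [9, 8, 18, 13]
After line 3 (append adds [18, 13] as single element): lst = [9, 8, 18, 13, [18, 13]]

[9, 8, 18, 13, [18, 13]]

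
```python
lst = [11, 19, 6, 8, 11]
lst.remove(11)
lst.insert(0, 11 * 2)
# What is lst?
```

After line 1: lst = [11, 19, 6, 8, 11]
After line 2 (remove first 11): lst = [19, 6, 8, 11]
After line 3 (insert 22 at index 0): lst = [22, 19, 6, 8, 11]

[22, 19, 6, 8, 11]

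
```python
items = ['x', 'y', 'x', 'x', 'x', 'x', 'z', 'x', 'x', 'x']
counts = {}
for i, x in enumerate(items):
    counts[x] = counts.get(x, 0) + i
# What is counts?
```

Initial: counts = {}, items = ['x', 'y', 'x', 'x', 'x', 'x', 'z', 'x', 'x', 'x']
i=0, x='x': counts = {'x': 0}
i=1, x='y': counts = {'x': 0, 'y': 1}
i=2, x='x': counts = {'x': 2, 'y': 1}
i=3, x='x': counts = {'x': 5, 'y': 1}
i=4, x='x': counts = {'x': 9, 'y': 1}
i=5, x='x': counts = {'x': 14, 'y': 1}
i=6, x='z': counts = {'x': 14, 'y': 1, 'z': 6}
i=7, x='x': counts = {'x': 21, 'y': 1, 'z': 6}
i=8, x='x': counts = {'x': 29, 'y': 1, 'z': 6}
i=9, x='x': counts = {'x': 38, 'y': 1, 'z': 6}

{'x': 38, 'y': 1, 'z': 6}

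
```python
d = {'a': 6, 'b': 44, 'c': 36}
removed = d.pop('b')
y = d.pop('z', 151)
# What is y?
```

After line 1: d = {'a': 6, 'b': 44, 'c': 36}
After line 2 (pop 'b' returns 44): d = {'a': 6, 'c': 36}, removed = 44
After line 3 (pop 'z' missing, returns default 151): d = {'a': 6, 'c': 36}, y = 151

151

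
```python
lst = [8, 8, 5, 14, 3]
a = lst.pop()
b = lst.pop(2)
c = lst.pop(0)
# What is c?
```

After line 1: lst = [8, 8, 5, 14, 3]
After line 2 (pop() -> a = 3): lst = [8, 8, 5, 14]
After line 3 (pop(2) -> b = 5): lst = [8, 8, 14]
After line 4 (pop(0) -> c = 8): lst = [8, 14]

8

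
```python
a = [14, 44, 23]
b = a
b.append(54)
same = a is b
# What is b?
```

After line 1: a = [14, 44, 23]
After line 2 (b = a is an alias, same object): a = [14, 44, 23], b = [14, 44, 23]
After line 3 (b.append mutates the shared list): a = [14, 44, 23, 54], b = [14, 44, 23, 54]
After line 4 (same = a is b; same object -> True): same = True

[14, 44, 23, 54]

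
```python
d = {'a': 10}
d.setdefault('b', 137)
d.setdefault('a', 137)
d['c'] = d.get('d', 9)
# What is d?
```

After line 1: d = {'a': 10}
After line 2 (setdefault adds 'b'=137): d = {'a': 10, 'b': 137}
After line 3 (setdefault 'a' no-op, already exists): d = {'a': 10, 'b': 137}
After line 4 (get('d', 9) returns default since 'd' not in d): d = {'a': 10, 'b': 137, 'c': 9}

{'a': 10, 'b': 137, 'c': 9}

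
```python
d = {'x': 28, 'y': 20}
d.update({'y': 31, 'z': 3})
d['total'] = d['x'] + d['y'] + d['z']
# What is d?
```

After line 1: d = {'x': 28, 'y': 20}
After line 2 (y overwritten, z added): d = {'x': 28, 'y': 31, 'z': 3}
After line 3 (total = 28 + 31 + 3 = 62): d = {'x': 28, 'y': 31, 'z': 3, 'total': 62}

{'x': 28, 'y': 31, 'z': 3, 'total': 62}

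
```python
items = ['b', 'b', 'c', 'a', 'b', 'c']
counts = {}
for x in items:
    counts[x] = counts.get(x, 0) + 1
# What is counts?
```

Initial: counts = {}, items = ['b', 'b', 'c', 'a', 'b', 'c']
See 'b': counts = {'b': 1}
See 'b': counts = {'b': 2}
See 'c': counts = {'b': 2, 'c': 1}
See 'a': counts = {'b': 2, 'c': 1, 'a': 1}
See 'b': counts = {'b': 3, 'c': 1, 'a': 1}
See 'c': counts = {'b': 3, 'c': 2, 'a': 1}

{'b': 3, 'c': 2, 'a': 1}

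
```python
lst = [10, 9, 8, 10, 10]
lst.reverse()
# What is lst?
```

[10, 10, 8, 9, 10]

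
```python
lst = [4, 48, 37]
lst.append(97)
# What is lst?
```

[4, 48, 37, 97]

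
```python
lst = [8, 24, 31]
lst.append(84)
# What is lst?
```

[8, 24, 31, 84]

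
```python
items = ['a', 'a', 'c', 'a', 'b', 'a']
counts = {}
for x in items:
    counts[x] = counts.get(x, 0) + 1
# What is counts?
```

Initial: counts = {}, items = ['a', 'a', 'c', 'a', 'b', 'a']
See 'a': counts = {'a': 1}
See 'a': counts = {'a': 2}
See 'c': counts = {'a': 2, 'c': 1}
See 'a': counts = {'a': 3, 'c': 1}
See 'b': counts = {'a': 3, 'c': 1, 'b': 1}
See 'a': counts = {'a': 4, 'c': 1, 'b': 1}

{'a': 4, 'c': 1, 'b': 1}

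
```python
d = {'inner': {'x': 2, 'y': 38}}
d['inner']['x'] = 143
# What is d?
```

After line 1: d = {'inner': {'x': 2, 'y': 38}}
After line 2 (inner x overwritten): d = {'inner': {'x': 143, 'y': 38}}

{'inner': {'x': 143, 'y': 38}}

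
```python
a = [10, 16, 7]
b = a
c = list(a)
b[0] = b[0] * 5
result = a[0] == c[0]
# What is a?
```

After line 1: a = [10, 16, 7]
After line 2 (b = a, alias): a = [10, 16, 7], b = [10, 16, 7]
After line 3 (c = list(a) is a copy, new object): c = [10, 16, 7]
After line 4 (b[0] = 10 * 5 = 50; mutates shared a/b): a = b = [50, 16, 7], c = [10, 16, 7]
After line 5 (a[0] = 50, c[0] = 10; result = False)

[50, 16, 7]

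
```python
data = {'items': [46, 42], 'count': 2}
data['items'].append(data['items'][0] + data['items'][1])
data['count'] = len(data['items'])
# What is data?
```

After line 1: data = {'items': [46, 42], 'count': 2}
After line 2 (append 46 + 42 = 88): data = {'items': [46, 42, 88], 'count': 2}
After line 3 (count = len(items) = 3): data = {'items': [46, 42, 88], 'count': 3}

{'items': [46, 42, 88], 'count': 3}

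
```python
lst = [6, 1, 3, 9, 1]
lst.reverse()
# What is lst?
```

[1, 9, 3, 1, 6]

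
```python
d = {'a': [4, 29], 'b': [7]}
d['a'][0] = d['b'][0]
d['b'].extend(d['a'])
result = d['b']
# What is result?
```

After line 1: d = {'a': [4, 29], 'b': [7]}
After line 2 (a[0] = b[0] = 7): d = {'a': [7, 29], 'b': [7]}
After line 3 (b.extend(a) appends [7, 29]): d = {'a': [7, 29], 'b': [7, 7, 29]}
After line 4: result = d['b'] = [7, 7, 29]

[7, 7, 29]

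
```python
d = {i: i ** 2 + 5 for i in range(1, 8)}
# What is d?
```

{1: 6, 2: 9, 3: 14, 4: 21, 5: 30, 6: 41, 7: 54}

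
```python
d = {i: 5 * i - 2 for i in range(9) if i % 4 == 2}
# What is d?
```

{2: 8, 6: 28}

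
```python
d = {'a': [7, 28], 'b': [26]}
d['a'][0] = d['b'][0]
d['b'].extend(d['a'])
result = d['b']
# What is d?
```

After line 1: d = {'a': [7, 28], 'b': [26]}
After line 2 (a[0] = b[0] = 26): d = {'a': [26, 28], 'b': [26]}
After line 3 (b.extend(a) appends [26, 28]): d = {'a': [26, 28], 'b': [26, 26, 28]}
After line 4: result = d['b'] = [26, 26, 28]

{'a': [26, 28], 'b': [26, 26, 28]}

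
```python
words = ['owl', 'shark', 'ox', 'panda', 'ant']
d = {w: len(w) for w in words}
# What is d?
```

{'owl': 3, 'shark': 5, 'ox': 2, 'panda': 5, 'ant': 3}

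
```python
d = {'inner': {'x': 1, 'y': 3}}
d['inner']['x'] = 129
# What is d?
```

After line 1: d = {'inner': {'x': 1, 'y': 3}}
After line 2 (inner x overwritten): d = {'inner': {'x': 129, 'y': 3}}

{'inner': {'x': 129, 'y': 3}}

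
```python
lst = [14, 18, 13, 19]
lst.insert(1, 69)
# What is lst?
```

[14, 69, 18, 13, 19]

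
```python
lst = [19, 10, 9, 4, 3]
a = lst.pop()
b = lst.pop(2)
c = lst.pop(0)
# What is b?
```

After line 1: lst = [19, 10, 9, 4, 3]
After line 2 (pop() -> a = 3): lst = [19, 10, 9, 4]
After line 3 (pop(2) -> b = 9): lst = [19, 10, 4]
After line 4 (pop(0) -> c = 19): lst = [10, 4]

9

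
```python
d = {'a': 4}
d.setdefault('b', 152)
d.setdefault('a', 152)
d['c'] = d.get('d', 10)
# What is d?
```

After line 1: d = {'a': 4}
After line 2 (setdefault adds 'b'=152): d = {'a': 4, 'b': 152}
After line 3 (setdefault 'a' no-op, already exists): d = {'a': 4, 'b': 152}
After line 4 (get('d', 10) returns default since 'd' not in d): d = {'a': 4, 'b': 152, 'c': 10}

{'a': 4, 'b': 152, 'c': 10}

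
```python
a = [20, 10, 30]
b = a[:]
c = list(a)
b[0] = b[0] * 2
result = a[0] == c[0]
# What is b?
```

After line 1: a = [20, 10, 30]
After line 2 (b = a[:], copy): a = [20, 10, 30], b = [20, 10, 30]
After line 3 (c = list(a) is a copy, new object): c = [20, 10, 30]
After line 4 (b[0] = 20 * 2 = 40; only b mutates (copy)): a = [20, 10, 30], b = [40, 10, 30], c = [20, 10, 30]
After line 5 (a[0] = 20, c[0] = 20; result = True)

[40, 10, 30]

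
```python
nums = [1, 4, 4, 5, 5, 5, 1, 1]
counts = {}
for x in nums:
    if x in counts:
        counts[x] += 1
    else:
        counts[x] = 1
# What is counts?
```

Initial: counts = {}, nums = [1, 4, 4, 5, 5, 5, 1, 1]
See 1: counts = {1: 1}
See 4: counts = {1: 1, 4: 1}
See 4: counts = {1: 1, 4: 2}
See 5: counts = {1: 1, 4: 2, 5: 1}
See 5: counts = {1: 1, 4: 2, 5: 2}
See 5: counts = {1: 1, 4: 2, 5: 3}
See 1: counts = {1: 2, 4: 2, 5: 3}
See 1: counts = {1: 3, 4: 2, 5: 3}

{1: 3, 4: 2, 5: 3}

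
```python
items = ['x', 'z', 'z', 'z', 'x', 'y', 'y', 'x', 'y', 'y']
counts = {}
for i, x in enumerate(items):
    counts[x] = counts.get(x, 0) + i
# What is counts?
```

Initial: counts = {}, items = ['x', 'z', 'z', 'z', 'x', 'y', 'y', 'x', 'y', 'y']
i=0, x='x': counts = {'x': 0}
i=1, x='z': counts = {'x': 0, 'z': 1}
i=2, x='z': counts = {'x': 0, 'z': 3}
i=3, x='z': counts = {'x': 0, 'z': 6}
i=4, x='x': counts = {'x': 4, 'z': 6}
i=5, x='y': counts = {'x': 4, 'z': 6, 'y': 5}
i=6, x='y': counts = {'x': 4, 'z': 6, 'y': 11}
i=7, x='x': counts = {'x': 11, 'z': 6, 'y': 11}
i=8, x='y': counts = {'x': 11, 'z': 6, 'y': 19}
i=9, x='y': counts = {'x': 11, 'z': 6, 'y': 28}

{'x': 11, 'z': 6, 'y': 28}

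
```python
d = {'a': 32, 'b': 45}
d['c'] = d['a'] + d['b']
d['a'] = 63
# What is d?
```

After line 1: d = {'a': 32, 'b': 45}
After line 2 (d['c'] = 32 + 45): d = {'a': 32, 'b': 45, 'c': 77}
After line 3: d = {'a': 63, 'b': 45, 'c': 77}

{'a': 63, 'b': 45, 'c': 77}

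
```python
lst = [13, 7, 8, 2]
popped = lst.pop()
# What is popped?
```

2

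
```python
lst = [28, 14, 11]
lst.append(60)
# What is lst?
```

[28, 14, 11, 60]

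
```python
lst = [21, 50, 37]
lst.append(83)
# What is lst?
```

[21, 50, 37, 83]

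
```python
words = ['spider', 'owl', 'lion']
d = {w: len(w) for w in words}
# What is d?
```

{'spider': 6, 'owl': 3, 'lion': 4}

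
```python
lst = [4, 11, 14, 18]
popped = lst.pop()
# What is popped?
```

18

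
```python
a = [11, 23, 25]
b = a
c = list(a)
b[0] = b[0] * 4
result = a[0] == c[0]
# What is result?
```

After line 1: a = [11, 23, 25]
After line 2 (b = a, alias): a = [11, 23, 25], b = [11, 23, 25]
After line 3 (c = list(a) is a copy, new object): c = [11, 23, 25]
After line 4 (b[0] = 11 * 4 = 44; mutates shared a/b): a = b = [44, 23, 25], c = [11, 23, 25]
After line 5 (a[0] = 44, c[0] = 11; result = False)

False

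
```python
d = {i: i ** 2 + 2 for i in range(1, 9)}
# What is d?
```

{1: 3, 2: 6, 3: 11, 4: 18, 5: 27, 6: 38, 7: 51, 8: 66}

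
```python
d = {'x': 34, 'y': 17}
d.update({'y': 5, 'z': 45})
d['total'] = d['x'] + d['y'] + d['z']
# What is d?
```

After line 1: d = {'x': 34, 'y': 17}
After line 2 (y overwritten, z added): d = {'x': 34, 'y': 5, 'z': 45}
After line 3 (total = 34 + 5 + 45 = 84): d = {'x': 34, 'y': 5, 'z': 45, 'total': 84}

{'x': 34, 'y': 5, 'z': 45, 'total': 84}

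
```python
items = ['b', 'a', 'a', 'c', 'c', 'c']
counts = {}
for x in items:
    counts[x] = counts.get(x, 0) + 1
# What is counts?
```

Initial: counts = {}, items = ['b', 'a', 'a', 'c', 'c', 'c']
See 'b': counts = {'b': 1}
See 'a': counts = {'b': 1, 'a': 1}
See 'a': counts = {'b': 1, 'a': 2}
See 'c': counts = {'b': 1, 'a': 2, 'c': 1}
See 'c': counts = {'b': 1, 'a': 2, 'c': 2}
See 'c': counts = {'b': 1, 'a': 2, 'c': 3}

{'b': 1, 'a': 2, 'c': 3}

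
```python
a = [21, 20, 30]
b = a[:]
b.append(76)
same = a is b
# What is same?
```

After line 1: a = [21, 20, 30]
After line 2 (b = a[:] is a shallow copy, new object): a = [21, 20, 30], b = [21, 20, 30]
After line 3 (append only mutates b): a = [21, 20, 30], b = [21, 20, 30, 76]
After line 4 (same = a is b; different objects -> False): same = False

False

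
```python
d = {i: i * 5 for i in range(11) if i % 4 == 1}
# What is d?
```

{1: 5, 5: 25, 9: 45}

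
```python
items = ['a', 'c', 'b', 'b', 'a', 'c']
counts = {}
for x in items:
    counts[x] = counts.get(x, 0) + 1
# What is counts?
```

Initial: counts = {}, items = ['a', 'c', 'b', 'b', 'a', 'c']
See 'a': counts = {'a': 1}
See 'c': counts = {'a': 1, 'c': 1}
See 'b': counts = {'a': 1, 'c': 1, 'b': 1}
See 'b': counts = {'a': 1, 'c': 1, 'b': 2}
See 'a': counts = {'a': 2, 'c': 1, 'b': 2}
See 'c': counts = {'a': 2, 'c': 2, 'b': 2}

{'a': 2, 'c': 2, 'b': 2}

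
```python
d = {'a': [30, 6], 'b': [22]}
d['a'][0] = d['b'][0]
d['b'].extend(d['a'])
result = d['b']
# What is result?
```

After line 1: d = {'a': [30, 6], 'b': [22]}
After line 2 (a[0] = b[0] = 22): d = {'a': [22, 6], 'b': [22]}
After line 3 (b.extend(a) appends [22, 6]): d = {'a': [22, 6], 'b': [22, 22, 6]}
After line 4: result = d['b'] = [22, 22, 6]

[22, 22, 6]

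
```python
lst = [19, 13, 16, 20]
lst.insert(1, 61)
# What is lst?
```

[19, 61, 13, 16, 20]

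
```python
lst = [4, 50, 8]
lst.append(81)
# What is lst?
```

[4, 50, 8, 81]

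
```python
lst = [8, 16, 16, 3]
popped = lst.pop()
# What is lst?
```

[8, 16, 16]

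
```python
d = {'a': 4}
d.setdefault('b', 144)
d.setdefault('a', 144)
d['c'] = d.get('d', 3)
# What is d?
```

After line 1: d = {'a': 4}
After line 2 (setdefault adds 'b'=144): d = {'a': 4, 'b': 144}
After line 3 (setdefault 'a' no-op, already exists): d = {'a': 4, 'b': 144}
After line 4 (get('d', 3) returns default since 'd' not in d): d = {'a': 4, 'b': 144, 'c': 3}

{'a': 4, 'b': 144, 'c': 3}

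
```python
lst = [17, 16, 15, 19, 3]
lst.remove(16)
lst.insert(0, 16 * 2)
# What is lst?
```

After line 1: lst = [17, 16, 15, 19, 3]
After line 2 (remove first 16): lst = [17, 15, 19, 3]
After line 3 (insert 32 at index 0): lst = [32, 17, 15, 19, 3]

[32, 17, 15, 19, 3]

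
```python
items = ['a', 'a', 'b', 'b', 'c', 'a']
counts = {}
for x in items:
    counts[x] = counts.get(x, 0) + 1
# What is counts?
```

Initial: counts = {}, items = ['a', 'a', 'b', 'b', 'c', 'a']
See 'a': counts = {'a': 1}
See 'a': counts = {'a': 2}
See 'b': counts = {'a': 2, 'b': 1}
See 'b': counts = {'a': 2, 'b': 2}
See 'c': counts = {'a': 2, 'b': 2, 'c': 1}
See 'a': counts = {'a': 3, 'b': 2, 'c': 1}

{'a': 3, 'b': 2, 'c': 1}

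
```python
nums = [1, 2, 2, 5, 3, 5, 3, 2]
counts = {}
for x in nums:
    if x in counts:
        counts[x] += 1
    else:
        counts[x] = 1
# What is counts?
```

Initial: counts = {}, nums = [1, 2, 2, 5, 3, 5, 3, 2]
See 1: counts = {1: 1}
See 2: counts = {1: 1, 2: 1}
See 2: counts = {1: 1, 2: 2}
See 5: counts = {1: 1, 2: 2, 5: 1}
See 3: counts = {1: 1, 2: 2, 5: 1, 3: 1}
See 5: counts = {1: 1, 2: 2, 5: 2, 3: 1}
See 3: counts = {1: 1, 2: 2, 5: 2, 3: 2}
See 2: counts = {1: 1, 2: 3, 5: 2, 3: 2}

{1: 1, 2: 3, 5: 2, 3: 2}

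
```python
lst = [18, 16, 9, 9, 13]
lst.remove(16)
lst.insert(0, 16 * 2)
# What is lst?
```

After line 1: lst = [18, 16, 9, 9, 13]
After line 2 (remove first 16): lst = [18, 9, 9, 13]
After line 3 (insert 32 at index 0): lst = [32, 18, 9, 9, 13]

[32, 18, 9, 9, 13]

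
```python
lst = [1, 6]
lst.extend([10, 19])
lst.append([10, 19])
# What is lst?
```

After line 1: lst = [1, 6]
After line 2 (extend unpacks [10, 19]): lst = [1, 6, 10, 19]
After line 3 (append adds [10, 19] as single element): lst = [1, 6, 10, 19, [10, 19]]

[1, 6, 10, 19, [10, 19]]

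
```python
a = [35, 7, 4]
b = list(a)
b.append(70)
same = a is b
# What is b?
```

After line 1: a = [35, 7, 4]
After line 2 (b = list(a) is a shallow copy, new object): a = [35, 7, 4], b = [35, 7, 4]
After line 3 (append only mutates b): a = [35, 7, 4], b = [35, 7, 4, 70]
After line 4 (same = a is b; different objects -> False): same = False

[35, 7, 4, 70]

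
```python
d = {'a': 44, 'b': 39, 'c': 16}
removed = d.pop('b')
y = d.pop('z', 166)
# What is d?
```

After line 1: d = {'a': 44, 'b': 39, 'c': 16}
After line 2 (pop 'b' returns 39): d = {'a': 44, 'c': 16}, removed = 39
After line 3 (pop 'z' missing, returns default 166): d = {'a': 44, 'c': 16}, y = 166

{'a': 44, 'c': 16}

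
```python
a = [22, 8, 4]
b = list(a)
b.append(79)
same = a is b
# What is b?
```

After line 1: a = [22, 8, 4]
After line 2 (b = list(a) is a shallow copy, new object): a = [22, 8, 4], b = [22, 8, 4]
After line 3 (append only mutates b): a = [22, 8, 4], b = [22, 8, 4, 79]
After line 4 (same = a is b; different objects -> False): same = False

[22, 8, 4, 79]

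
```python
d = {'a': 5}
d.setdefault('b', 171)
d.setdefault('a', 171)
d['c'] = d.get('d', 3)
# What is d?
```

After line 1: d = {'a': 5}
After line 2 (setdefault adds 'b'=171): d = {'a': 5, 'b': 171}
After line 3 (setdefault 'a' no-op, already exists): d = {'a': 5, 'b': 171}
After line 4 (get('d', 3) returns default since 'd' not in d): d = {'a': 5, 'b': 171, 'c': 3}

{'a': 5, 'b': 171, 'c': 3}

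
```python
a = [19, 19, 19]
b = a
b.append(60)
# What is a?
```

After line 1: a = [19, 19, 19]
After line 2 (b = a is an alias, same object): a = [19, 19, 19], b = [19, 19, 19]
After line 3 (b.append mutates the shared list): a = [19, 19, 19, 60], b = [19, 19, 19, 60]

[19, 19, 19, 60]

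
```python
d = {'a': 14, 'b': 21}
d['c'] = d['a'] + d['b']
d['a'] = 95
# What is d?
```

After line 1: d = {'a': 14, 'b': 21}
After line 2 (d['c'] = 14 + 21): d = {'a': 14, 'b': 21, 'c': 35}
After line 3: d = {'a': 95, 'b': 21, 'c': 35}

{'a': 95, 'b': 21, 'c': 35}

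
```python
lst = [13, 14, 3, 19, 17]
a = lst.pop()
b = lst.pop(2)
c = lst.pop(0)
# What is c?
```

After line 1: lst = [13, 14, 3, 19, 17]
After line 2 (pop() -> a = 17): lst = [13, 14, 3, 19]
After line 3 (pop(2) -> b = 3): lst = [13, 14, 19]
After line 4 (pop(0) -> c = 13): lst = [14, 19]

13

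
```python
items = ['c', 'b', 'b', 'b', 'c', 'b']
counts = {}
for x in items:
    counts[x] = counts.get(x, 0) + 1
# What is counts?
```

Initial: counts = {}, items = ['c', 'b', 'b', 'b', 'c', 'b']
See 'c': counts = {'c': 1}
See 'b': counts = {'c': 1, 'b': 1}
See 'b': counts = {'c': 1, 'b': 2}
See 'b': counts = {'c': 1, 'b': 3}
See 'c': counts = {'c': 2, 'b': 3}
See 'b': counts = {'c': 2, 'b': 4}

{'c': 2, 'b': 4}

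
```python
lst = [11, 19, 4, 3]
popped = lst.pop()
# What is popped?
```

3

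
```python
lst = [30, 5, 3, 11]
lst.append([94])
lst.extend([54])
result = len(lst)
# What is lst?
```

After line 1: lst = [30, 5, 3, 11]
After line 2 (append adds [94] as single element): lst = [30, 5, 3, 11, [94]]
After line 3 (extend unpacks [54], adds 54): lst = [30, 5, 3, 11, [94], 54]
After line 4: result = len(lst) = 6

[30, 5, 3, 11, [94], 54]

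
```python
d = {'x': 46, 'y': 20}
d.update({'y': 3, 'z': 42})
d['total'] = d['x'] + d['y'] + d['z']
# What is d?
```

After line 1: d = {'x': 46, 'y': 20}
After line 2 (y overwritten, z added): d = {'x': 46, 'y': 3, 'z': 42}
After line 3 (total = 46 + 3 + 42 = 91): d = {'x': 46, 'y': 3, 'z': 42, 'total': 91}

{'x': 46, 'y': 3, 'z': 42, 'total': 91}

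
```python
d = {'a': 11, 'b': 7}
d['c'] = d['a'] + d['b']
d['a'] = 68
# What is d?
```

After line 1: d = {'a': 11, 'b': 7}
After line 2 (d['c'] = 11 + 7): d = {'a': 11, 'b': 7, 'c': 18}
After line 3: d = {'a': 68, 'b': 7, 'c': 18}

{'a': 68, 'b': 7, 'c': 18}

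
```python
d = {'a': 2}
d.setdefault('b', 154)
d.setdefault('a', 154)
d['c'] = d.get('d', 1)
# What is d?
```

After line 1: d = {'a': 2}
After line 2 (setdefault adds 'b'=154): d = {'a': 2, 'b': 154}
After line 3 (setdefault 'a' no-op, already exists): d = {'a': 2, 'b': 154}
After line 4 (get('d', 1) returns default since 'd' not in d): d = {'a': 2, 'b': 154, 'c': 1}

{'a': 2, 'b': 154, 'c': 1}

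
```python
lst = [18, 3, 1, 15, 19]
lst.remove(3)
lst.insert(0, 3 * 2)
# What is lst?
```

After line 1: lst = [18, 3, 1, 15, 19]
After line 2 (remove first 3): lst = [18, 1, 15, 19]
After line 3 (insert 6 at index 0): lst = [6, 18, 1, 15, 19]

[6, 18, 1, 15, 19]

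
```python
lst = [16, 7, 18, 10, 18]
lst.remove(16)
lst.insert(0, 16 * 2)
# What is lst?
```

After line 1: lst = [16, 7, 18, 10, 18]
After line 2 (remove first 16): lst = [7, 18, 10, 18]
After line 3 (insert 32 at index 0): lst = [32, 7, 18, 10, 18]

[32, 7, 18, 10, 18]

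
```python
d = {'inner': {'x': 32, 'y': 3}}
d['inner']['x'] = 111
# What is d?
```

After line 1: d = {'inner': {'x': 32, 'y': 3}}
After line 2 (inner x overwritten): d = {'inner': {'x': 111, 'y': 3}}

{'inner': {'x': 111, 'y': 3}}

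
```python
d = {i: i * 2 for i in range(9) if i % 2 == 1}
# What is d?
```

{1: 2, 3: 6, 5: 10, 7: 14}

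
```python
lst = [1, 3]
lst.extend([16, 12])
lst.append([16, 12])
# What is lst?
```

After line 1: lst = [1, 3]
After line 2 (extend unpacks [16, 12]): lst = [1, 3, 16, 12]
After line 3 (append adds [16, 12] as single element): lst = [1, 3, 16, 12, [16, 12]]

[1, 3, 16, 12, [16, 12]]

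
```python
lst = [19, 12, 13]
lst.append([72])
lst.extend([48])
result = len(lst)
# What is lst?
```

After line 1: lst = [19, 12, 13]
After line 2 (append adds [72] as single element): lst = [19, 12, 13, [72]]
After line 3 (extend unpacks [48], adds 48): lst = [19, 12, 13, [72], 48]
After line 4: result = len(lst) = 5

[19, 12, 13, [72], 48]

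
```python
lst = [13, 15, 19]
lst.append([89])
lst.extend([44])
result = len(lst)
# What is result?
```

After line 1: lst = [13, 15, 19]
After line 2 (append adds [89] as single element): lst = [13, 15, 19, [89]]
After line 3 (extend unpacks [44], adds 44): lst = [13, 15, 19, [89], 44]
After line 4: result = len(lst) = 5

5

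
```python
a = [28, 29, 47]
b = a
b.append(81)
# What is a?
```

After line 1: a = [28, 29, 47]
After line 2 (b = a is an alias, same object): a = [28, 29, 47], b = [28, 29, 47]
After line 3 (b.append mutates the shared list): a = [28, 29, 47, 81], b = [28, 29, 47, 81]

[28, 29, 47, 81]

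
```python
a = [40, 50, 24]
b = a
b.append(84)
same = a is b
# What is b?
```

After line 1: a = [40, 50, 24]
After line 2 (b = a is an alias, same object): a = [40, 50, 24], b = [40, 50, 24]
After line 3 (b.append mutates the shared list): a = [40, 50, 24, 84], b = [40, 50, 24, 84]
After line 4 (same = a is b; same object -> True): same = True

[40, 50, 24, 84]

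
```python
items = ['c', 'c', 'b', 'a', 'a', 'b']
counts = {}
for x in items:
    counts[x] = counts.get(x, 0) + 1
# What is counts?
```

Initial: counts = {}, items = ['c', 'c', 'b', 'a', 'a', 'b']
See 'c': counts = {'c': 1}
See 'c': counts = {'c': 2}
See 'b': counts = {'c': 2, 'b': 1}
See 'a': counts = {'c': 2, 'b': 1, 'a': 1}
See 'a': counts = {'c': 2, 'b': 1, 'a': 2}
See 'b': counts = {'c': 2, 'b': 2, 'a': 2}

{'c': 2, 'b': 2, 'a': 2}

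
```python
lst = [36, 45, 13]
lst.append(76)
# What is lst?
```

[36, 45, 13, 76]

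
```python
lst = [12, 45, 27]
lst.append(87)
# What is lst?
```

[12, 45, 27, 87]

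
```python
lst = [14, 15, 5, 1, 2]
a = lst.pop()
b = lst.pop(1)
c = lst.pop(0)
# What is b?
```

After line 1: lst = [14, 15, 5, 1, 2]
After line 2 (pop() -> a = 2): lst = [14, 15, 5, 1]
After line 3 (pop(1) -> b = 15): lst = [14, 5, 1]
After line 4 (pop(0) -> c = 14): lst = [5, 1]

15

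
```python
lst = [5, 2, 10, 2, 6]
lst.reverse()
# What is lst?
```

[6, 2, 10, 2, 5]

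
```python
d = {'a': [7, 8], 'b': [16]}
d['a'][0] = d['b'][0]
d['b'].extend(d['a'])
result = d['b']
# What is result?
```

After line 1: d = {'a': [7, 8], 'b': [16]}
After line 2 (a[0] = b[0] = 16): d = {'a': [16, 8], 'b': [16]}
After line 3 (b.extend(a) appends [16, 8]): d = {'a': [16, 8], 'b': [16, 16, 8]}
After line 4: result = d['b'] = [16, 16, 8]

[16, 16, 8]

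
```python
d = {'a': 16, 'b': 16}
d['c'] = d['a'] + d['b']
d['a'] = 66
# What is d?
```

After line 1: d = {'a': 16, 'b': 16}
After line 2 (d['c'] = 16 + 16): d = {'a': 16, 'b': 16, 'c': 32}
After line 3: d = {'a': 66, 'b': 16, 'c': 32}

{'a': 66, 'b': 16, 'c': 32}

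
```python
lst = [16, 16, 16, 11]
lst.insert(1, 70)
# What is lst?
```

[16, 70, 16, 16, 11]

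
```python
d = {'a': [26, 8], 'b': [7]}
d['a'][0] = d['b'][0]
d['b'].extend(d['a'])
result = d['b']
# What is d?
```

After line 1: d = {'a': [26, 8], 'b': [7]}
After line 2 (a[0] = b[0] = 7): d = {'a': [7, 8], 'b': [7]}
After line 3 (b.extend(a) appends [7, 8]): d = {'a': [7, 8], 'b': [7, 7, 8]}
After line 4: result = d['b'] = [7, 7, 8]

{'a': [7, 8], 'b': [7, 7, 8]}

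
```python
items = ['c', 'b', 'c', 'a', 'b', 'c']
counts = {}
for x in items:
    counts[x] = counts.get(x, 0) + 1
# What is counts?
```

Initial: counts = {}, items = ['c', 'b', 'c', 'a', 'b', 'c']
See 'c': counts = {'c': 1}
See 'b': counts = {'c': 1, 'b': 1}
See 'c': counts = {'c': 2, 'b': 1}
See 'a': counts = {'c': 2, 'b': 1, 'a': 1}
See 'b': counts = {'c': 2, 'b': 2, 'a': 1}
See 'c': counts = {'c': 3, 'b': 2, 'a': 1}

{'c': 3, 'b': 2, 'a': 1}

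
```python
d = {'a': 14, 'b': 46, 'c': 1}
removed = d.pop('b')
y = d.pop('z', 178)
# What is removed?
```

After line 1: d = {'a': 14, 'b': 46, 'c': 1}
After line 2 (pop 'b' returns 46): d = {'a': 14, 'c': 1}, removed = 46
After line 3 (pop 'z' missing, returns default 178): d = {'a': 14, 'c': 1}, y = 178

46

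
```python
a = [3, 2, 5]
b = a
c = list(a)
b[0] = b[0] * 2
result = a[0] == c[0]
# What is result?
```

After line 1: a = [3, 2, 5]
After line 2 (b = a, alias): a = [3, 2, 5], b = [3, 2, 5]
After line 3 (c = list(a) is a copy, new object): c = [3, 2, 5]
After line 4 (b[0] = 3 * 2 = 6; mutates shared a/b): a = b = [6, 2, 5], c = [3, 2, 5]
After line 5 (a[0] = 6, c[0] = 3; result = False)

False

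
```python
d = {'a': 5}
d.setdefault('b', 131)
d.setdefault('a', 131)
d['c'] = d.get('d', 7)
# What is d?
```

After line 1: d = {'a': 5}
After line 2 (setdefault adds 'b'=131): d = {'a': 5, 'b': 131}
After line 3 (setdefault 'a' no-op, already exists): d = {'a': 5, 'b': 131}
After line 4 (get('d', 7) returns default since 'd' not in d): d = {'a': 5, 'b': 131, 'c': 7}

{'a': 5, 'b': 131, 'c': 7}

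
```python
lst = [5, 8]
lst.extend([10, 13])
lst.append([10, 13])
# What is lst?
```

After line 1: lst = [5, 8]
After line 2 (extend unpacks [10, 13]): lst = [5, 8, 10, 13]
After line 3 (append adds [10, 13] as single element): lst = [5, 8, 10, 13, [10, 13]]

[5, 8, 10, 13, [10, 13]]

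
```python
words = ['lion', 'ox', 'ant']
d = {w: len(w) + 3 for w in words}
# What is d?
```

{'lion': 7, 'ox': 5, 'ant': 6}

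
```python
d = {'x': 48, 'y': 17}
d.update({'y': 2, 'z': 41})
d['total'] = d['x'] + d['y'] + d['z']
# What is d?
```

After line 1: d = {'x': 48, 'y': 17}
After line 2 (y overwritten, z added): d = {'x': 48, 'y': 2, 'z': 41}
After line 3 (total = 48 + 2 + 41 = 91): d = {'x': 48, 'y': 2, 'z': 41, 'total': 91}

{'x': 48, 'y': 2, 'z': 41, 'total': 91}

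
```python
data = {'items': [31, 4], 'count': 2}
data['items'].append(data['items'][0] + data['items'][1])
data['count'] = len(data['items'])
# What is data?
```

After line 1: data = {'items': [31, 4], 'count': 2}
After line 2 (append 31 + 4 = 35): data = {'items': [31, 4, 35], 'count': 2}
After line 3 (count = len(items) = 3): data = {'items': [31, 4, 35], 'count': 3}

{'items': [31, 4, 35], 'count': 3}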